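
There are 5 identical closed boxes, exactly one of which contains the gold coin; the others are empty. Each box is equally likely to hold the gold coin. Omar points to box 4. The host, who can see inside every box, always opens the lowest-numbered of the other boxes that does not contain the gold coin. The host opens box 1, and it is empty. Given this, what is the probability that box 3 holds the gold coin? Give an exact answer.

Condition on the true location of the gold coin.
If it is in box 1 (prior 1/5): the host opened box 1, so this case is ruled out; weight (1/5)·0 = 0.
If it is in any of boxes 2, 3, 4, and 5 (prior 1/5 each): box 1 is the lowest-numbered option available, probability 1; weight (1/5)·1 = 1/5 each.
The weights sum to 4/5.
So P(the gold coin in box 3 | the host opened box 1) = (1/5) / (4/5) = 1/4.

1/4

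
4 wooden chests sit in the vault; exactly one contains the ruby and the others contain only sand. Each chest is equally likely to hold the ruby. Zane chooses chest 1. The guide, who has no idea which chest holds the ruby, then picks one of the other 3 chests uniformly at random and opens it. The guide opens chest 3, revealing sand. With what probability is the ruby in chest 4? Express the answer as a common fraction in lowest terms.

Apply Bayes' rule, conditioning on where the ruby actually is.
If it is in any of chests 1, 2, and 4 (prior 1/4 each): the guide picks chest 3 with probability 1/3 regardless, and it is not the prize; weight (1/4)·(1/3) = 1/12 each.
If it is in chest 3 (prior 1/4): the guide opened chest 3, so this case is ruled out; weight (1/4)·0 = 0.
The weights sum to 1/4.
So P(the ruby in chest 4 | the guide opened chest 3) = (1/12) / (1/4) = 1/3.

1/3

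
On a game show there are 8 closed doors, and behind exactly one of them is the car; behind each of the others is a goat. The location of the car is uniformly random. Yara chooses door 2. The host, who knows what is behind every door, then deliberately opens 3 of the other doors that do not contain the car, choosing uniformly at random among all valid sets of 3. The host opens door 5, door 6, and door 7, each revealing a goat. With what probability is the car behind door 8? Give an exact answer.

Consider each possible location of the car in turn.
If it is behind any of doors 1, 3, 4, and 8 (prior 1/8 each): the host has 20 equally likely choices, so probability 1/20; weight (1/8)·(1/20) = 1/160 each.
If it is behind door 2 (prior 1/8): the host has 35 equally likely choices, so probability 1/35; weight (1/8)·(1/35) = 1/280.
If it is behind any of doors 5, 6, and 7 (prior 1/8 each): that door was opened and seen not to hold the prize — ruled out; weight (1/8)·0 = 0 each.
The weights sum to 1/35.
So P(the car behind door 8 | the host opened door 5, door 6, and door 7) = (1/160) / (1/35) = 7/32.

7/32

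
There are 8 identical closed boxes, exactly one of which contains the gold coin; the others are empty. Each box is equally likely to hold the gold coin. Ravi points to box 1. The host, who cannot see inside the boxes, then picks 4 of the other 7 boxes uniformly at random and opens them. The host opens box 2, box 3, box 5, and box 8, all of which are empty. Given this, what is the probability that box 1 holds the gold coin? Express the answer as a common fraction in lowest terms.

Because the host chose which boxes to open without knowing where the gold coin is, the choice is independent of the prize location. Learning that none of the 4 opened boxes holds the gold coin simply rules out those 4 locations and leaves the remaining 4 boxes still equally likely by symmetry.
So P(the gold coin in box 1) = 1/4.

1/4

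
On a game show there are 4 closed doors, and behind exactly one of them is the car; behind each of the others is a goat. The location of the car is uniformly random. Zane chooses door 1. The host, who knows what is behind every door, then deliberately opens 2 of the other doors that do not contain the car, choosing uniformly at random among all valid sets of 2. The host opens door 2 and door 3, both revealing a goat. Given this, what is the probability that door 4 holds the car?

Consider each possible location of the car in turn.
If it is behind door 1 (prior 1/4): the host has 3 equally likely choices, so probability 1/3; weight (1/4)·(1/3) = 1/12.
If it is behind either of doors 2 and 3 (prior 1/4 each): that door was opened and seen not to hold the prize — ruled out; weight (1/4)·0 = 0 each.
If it is behind door 4 (prior 1/4): the host has no choice, probability 1; weight (1/4)·1 = 1/4.
The weights sum to 1/3.
So P(the car behind door 4 | the host opened door 2 and door 3) = (1/4) / (1/3) = 3/4.

3/4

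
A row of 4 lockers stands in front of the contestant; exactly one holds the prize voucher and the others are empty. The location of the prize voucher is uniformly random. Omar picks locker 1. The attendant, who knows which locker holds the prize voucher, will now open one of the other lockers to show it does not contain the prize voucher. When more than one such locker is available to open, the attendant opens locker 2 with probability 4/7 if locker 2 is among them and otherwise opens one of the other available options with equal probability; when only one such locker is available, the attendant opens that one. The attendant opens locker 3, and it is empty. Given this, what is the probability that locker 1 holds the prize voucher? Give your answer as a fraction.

Apply Bayes' rule, conditioning on where the prize voucher actually is.
If it is in locker 1 (prior 1/4): locker 2 is available but not opened; locker 3 gets probability (1 − 4/7)/2 = 3/14; weight (1/4)·(3/14) = 3/56.
If it is in locker 2 (prior 1/4): locker 2 holds the prize so is unavailable; the attendant chooses uniformly among the 2 others, probability 1/2; weight (1/4)·(1/2) = 1/8.
If it is in locker 3 (prior 1/4): the attendant opened locker 3, so this case is ruled out; weight (1/4)·0 = 0.
If it is in locker 4 (prior 1/4): locker 2 is available but not opened, probability 3/7; weight (1/4)·(3/7) = 3/28.
The weights sum to 2/7.
So P(the prize voucher in locker 1 | the attendant opened locker 3) = (3/56) / (2/7) = 3/16.

3/16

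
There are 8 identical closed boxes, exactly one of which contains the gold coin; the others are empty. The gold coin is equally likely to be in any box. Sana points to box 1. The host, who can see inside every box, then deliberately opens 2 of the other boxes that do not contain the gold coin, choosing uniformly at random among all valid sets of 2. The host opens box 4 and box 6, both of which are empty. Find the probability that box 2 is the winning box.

Consider each possible location of the gold coin in turn.
If it is in box 1 (prior 1/8): the host has 21 equally likely choices, so probability 1/21; weight (1/8)·(1/21) = 1/168.
If it is in any of boxes 2, 3, 5, 7, and 8 (prior 1/8 each): the host has 15 equally likely choices, so probability 1/15; weight (1/8)·(1/15) = 1/120 each.
If it is in either of boxes 4 and 6 (prior 1/8 each): that box was opened and seen not to hold the prize — ruled out; weight (1/8)·0 = 0 each.
The weights sum to 1/21.
So P(the gold coin in box 2 | the host opened box 4 and box 6) = (1/120) / (1/21) = 7/40.

7/40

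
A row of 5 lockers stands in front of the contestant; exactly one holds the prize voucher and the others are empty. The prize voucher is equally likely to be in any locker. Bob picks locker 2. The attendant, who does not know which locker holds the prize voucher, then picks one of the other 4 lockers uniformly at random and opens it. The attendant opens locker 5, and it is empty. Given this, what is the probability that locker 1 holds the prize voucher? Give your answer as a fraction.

1/4

Consider each possible location of the prize voucher in turn.
If it is in any of lockers 1, 2, 3, and 4 (prior 1/5 each): the attendant picks locker 5 with probability 1/4 regardless, and it is not the prize; weight (1/5)·(1/4) = 1/20 each.
If it is in locker 5 (prior 1/5): the attendant opened locker 5, so this case is ruled out; weight (1/5)·0 = 0.
The weights sum to 1/5.
So P(the prize voucher in locker 1 | the attendant opened locker 5) = (1/20) / (1/5) = 1/4.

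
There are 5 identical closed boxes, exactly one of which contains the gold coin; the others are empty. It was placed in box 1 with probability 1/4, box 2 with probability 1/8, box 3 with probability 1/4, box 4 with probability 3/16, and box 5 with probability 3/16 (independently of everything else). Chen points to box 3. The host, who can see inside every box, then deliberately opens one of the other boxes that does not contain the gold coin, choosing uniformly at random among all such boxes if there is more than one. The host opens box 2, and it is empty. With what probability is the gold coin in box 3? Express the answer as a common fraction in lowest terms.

Consider each possible location of the gold coin in turn.
If it is in box 1 (prior 1/4): the host has 3 equally likely choices, so probability 1/3; weight (1/4)·(1/3) = 1/12.
If it is in box 2 (prior 1/8): the host opened box 2, so this case is ruled out; weight (1/8)·0 = 0.
If it is in box 3 (prior 1/4): the host has 4 equally likely choices, so probability 1/4; weight (1/4)·(1/4) = 1/16.
If it is in either of boxes 4 and 5 (prior 3/16 each): the host has 3 equally likely choices, so probability 1/3; weight (3/16)·(1/3) = 1/16 each.
The weights sum to 13/48.
So P(the gold coin in box 3 | the host opened box 2) = (1/16) / (13/48) = 3/13.

3/13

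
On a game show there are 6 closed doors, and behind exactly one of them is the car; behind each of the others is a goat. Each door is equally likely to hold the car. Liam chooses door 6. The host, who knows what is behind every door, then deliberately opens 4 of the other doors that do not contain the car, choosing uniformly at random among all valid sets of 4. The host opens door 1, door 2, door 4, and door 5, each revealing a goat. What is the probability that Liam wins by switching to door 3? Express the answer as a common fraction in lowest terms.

5/6

Consider each possible location of the car in turn.
If it is behind any of doors 1, 2, 4, and 5 (prior 1/6 each): that door was opened and seen not to hold the prize — ruled out; weight (1/6)·0 = 0 each.
If it is behind door 3 (prior 1/6): the host has no choice, probability 1; weight (1/6)·1 = 1/6.
If it is behind door 6 (prior 1/6): the host has 5 equally likely choices, so probability 1/5; weight (1/6)·(1/5) = 1/30.
The weights sum to 1/5.
So P(the car behind door 3 | the host opened door 1, door 2, door 4, and door 5) = (1/6) / (1/5) = 5/6.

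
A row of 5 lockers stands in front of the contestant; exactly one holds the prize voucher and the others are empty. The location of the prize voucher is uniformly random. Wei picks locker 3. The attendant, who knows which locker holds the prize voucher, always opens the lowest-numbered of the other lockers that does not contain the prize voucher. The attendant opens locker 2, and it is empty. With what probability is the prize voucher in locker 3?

0

Condition on the true location of the prize voucher.
If it is in locker 1 (prior 1/5): locker 2 is the lowest-numbered option available, probability 1; weight (1/5)·1 = 1/5.
If it is in locker 2 (prior 1/5): the attendant opened locker 2, so this case is ruled out; weight (1/5)·0 = 0.
If it is in any of lockers 3, 4, and 5 (prior 1/5 each): the attendant would have opened locker 1 instead, probability 0; weight (1/5)·0 = 0 each.
The weights sum to 1/5.
So P(the prize voucher in locker 3 | the attendant opened locker 2) = 0 / (1/5) = 0.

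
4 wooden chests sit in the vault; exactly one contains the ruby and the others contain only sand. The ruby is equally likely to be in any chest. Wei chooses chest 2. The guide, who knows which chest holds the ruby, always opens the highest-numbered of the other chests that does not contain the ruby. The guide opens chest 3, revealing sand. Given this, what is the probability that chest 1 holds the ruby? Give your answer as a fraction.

0

Apply Bayes' rule, conditioning on where the ruby actually is.
If it is in either of chests 1 and 2 (prior 1/4 each): the guide would have opened chest 4 instead, probability 0; weight (1/4)·0 = 0 each.
If it is in chest 3 (prior 1/4): the guide opened chest 3, so this case is ruled out; weight (1/4)·0 = 0.
If it is in chest 4 (prior 1/4): chest 3 is the highest-numbered option available, probability 1; weight (1/4)·1 = 1/4.
The weights sum to 1/4.
So P(the ruby in chest 1 | the guide opened chest 3) = 0 / (1/4) = 0.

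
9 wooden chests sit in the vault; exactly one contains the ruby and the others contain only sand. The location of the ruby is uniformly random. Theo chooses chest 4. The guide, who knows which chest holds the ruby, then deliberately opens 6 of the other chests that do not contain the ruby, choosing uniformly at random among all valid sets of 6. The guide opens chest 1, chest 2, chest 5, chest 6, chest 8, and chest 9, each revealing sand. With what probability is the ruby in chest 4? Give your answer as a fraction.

1/9

Apply Bayes' rule, conditioning on where the ruby actually is.
If it is in any of chests 1, 2, 5, 6, 8, and 9 (prior 1/9 each): that chest was opened and seen not to hold the prize — ruled out; weight (1/9)·0 = 0 each.
If it is in either of chests 3 and 7 (prior 1/9 each): the guide has 7 equally likely choices, so probability 1/7; weight (1/9)·(1/7) = 1/63 each.
If it is in chest 4 (prior 1/9): the guide has 28 equally likely choices, so probability 1/28; weight (1/9)·(1/28) = 1/252.
The weights sum to 1/28.
So P(the ruby in chest 4 | the guide opened chest 1, chest 2, chest 5, chest 6, chest 8, and chest 9) = (1/252) / (1/28) = 1/9.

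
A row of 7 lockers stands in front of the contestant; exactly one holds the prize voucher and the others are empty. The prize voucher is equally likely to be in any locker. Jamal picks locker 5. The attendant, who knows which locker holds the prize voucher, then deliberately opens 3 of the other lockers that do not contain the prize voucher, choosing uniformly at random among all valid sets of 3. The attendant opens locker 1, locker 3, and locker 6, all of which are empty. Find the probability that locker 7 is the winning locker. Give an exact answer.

Condition on the true location of the prize voucher.
If it is in any of lockers 1, 3, and 6 (prior 1/7 each): that locker was opened and seen not to hold the prize — ruled out; weight (1/7)·0 = 0 each.
If it is in any of lockers 2, 4, and 7 (prior 1/7 each): the attendant has 10 equally likely choices, so probability 1/10; weight (1/7)·(1/10) = 1/70 each.
If it is in locker 5 (prior 1/7): the attendant has 20 equally likely choices, so probability 1/20; weight (1/7)·(1/20) = 1/140.
The weights sum to 1/20.
So P(the prize voucher in locker 7 | the attendant opened locker 1, locker 3, and locker 6) = (1/70) / (1/20) = 2/7.

2/7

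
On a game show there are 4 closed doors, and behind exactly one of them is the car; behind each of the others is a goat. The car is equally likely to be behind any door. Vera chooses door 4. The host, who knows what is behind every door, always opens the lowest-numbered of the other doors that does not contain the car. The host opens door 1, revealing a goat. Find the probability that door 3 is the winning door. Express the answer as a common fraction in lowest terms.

1/3

Condition on the true location of the car.
If it is behind door 1 (prior 1/4): the host opened door 1, so this case is ruled out; weight (1/4)·0 = 0.
If it is behind any of doors 2, 3, and 4 (prior 1/4 each): door 1 is the lowest-numbered option available, probability 1; weight (1/4)·1 = 1/4 each.
The weights sum to 3/4.
So P(the car behind door 3 | the host opened door 1) = (1/4) / (3/4) = 1/3.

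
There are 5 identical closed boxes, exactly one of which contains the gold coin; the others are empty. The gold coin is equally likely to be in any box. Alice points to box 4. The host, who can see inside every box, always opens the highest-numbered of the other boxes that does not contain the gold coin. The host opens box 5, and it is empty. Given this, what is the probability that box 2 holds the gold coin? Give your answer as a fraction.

1/4

Consider each possible location of the gold coin in turn.
If it is in any of boxes 1, 2, 3, and 4 (prior 1/5 each): box 5 is the highest-numbered option available, probability 1; weight (1/5)·1 = 1/5 each.
If it is in box 5 (prior 1/5): the host opened box 5, so this case is ruled out; weight (1/5)·0 = 0.
The weights sum to 4/5.
So P(the gold coin in box 2 | the host opened box 5) = (1/5) / (4/5) = 1/4.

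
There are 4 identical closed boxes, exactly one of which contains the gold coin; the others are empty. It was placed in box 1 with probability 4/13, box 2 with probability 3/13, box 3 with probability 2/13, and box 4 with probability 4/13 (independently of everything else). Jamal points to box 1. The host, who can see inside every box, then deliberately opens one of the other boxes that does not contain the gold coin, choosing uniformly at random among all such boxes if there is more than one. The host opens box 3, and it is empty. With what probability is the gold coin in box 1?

8/29

Apply Bayes' rule, conditioning on where the gold coin actually is.
If it is in box 1 (prior 4/13): the host has 3 equally likely choices, so probability 1/3; weight (4/13)·(1/3) = 4/39.
If it is in box 2 (prior 3/13): the host has 2 equally likely choices, so probability 1/2; weight (3/13)·(1/2) = 3/26.
If it is in box 3 (prior 2/13): the host opened box 3, so this case is ruled out; weight (2/13)·0 = 0.
If it is in box 4 (prior 4/13): the host has 2 equally likely choices, so probability 1/2; weight (4/13)·(1/2) = 2/13.
The weights sum to 29/78.
So P(the gold coin in box 1 | the host opened box 3) = (4/39) / (29/78) = 8/29.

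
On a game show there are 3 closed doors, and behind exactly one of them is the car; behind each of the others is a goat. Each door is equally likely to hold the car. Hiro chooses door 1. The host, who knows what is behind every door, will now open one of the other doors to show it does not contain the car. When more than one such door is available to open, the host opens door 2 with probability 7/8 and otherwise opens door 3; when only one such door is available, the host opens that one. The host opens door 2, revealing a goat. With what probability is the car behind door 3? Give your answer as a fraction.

Condition on the true location of the car.
If it is behind door 1 (prior 1/3): door 2 is available, opened with probability 7/8; weight (1/3)·(7/8) = 7/24.
If it is behind door 2 (prior 1/3): the host opened door 2, so this case is ruled out; weight (1/3)·0 = 0.
If it is behind door 3 (prior 1/3): only door 2 is available, probability 1; weight (1/3)·1 = 1/3.
The weights sum to 5/8.
So P(the car behind door 3 | the host opened door 2) = (1/3) / (5/8) = 8/15.

8/15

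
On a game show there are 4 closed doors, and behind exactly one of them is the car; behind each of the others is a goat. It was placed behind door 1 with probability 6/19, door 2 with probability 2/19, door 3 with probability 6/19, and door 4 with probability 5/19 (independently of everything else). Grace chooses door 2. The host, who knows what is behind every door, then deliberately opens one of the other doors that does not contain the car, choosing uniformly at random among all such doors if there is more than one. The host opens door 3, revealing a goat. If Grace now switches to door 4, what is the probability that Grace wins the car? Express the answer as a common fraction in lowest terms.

15/37

Apply Bayes' rule, conditioning on where the car actually is.
If it is behind door 1 (prior 6/19): the host has 2 equally likely choices, so probability 1/2; weight (6/19)·(1/2) = 3/19.
If it is behind door 2 (prior 2/19): the host has 3 equally likely choices, so probability 1/3; weight (2/19)·(1/3) = 2/57.
If it is behind door 3 (prior 6/19): the host opened door 3, so this case is ruled out; weight (6/19)·0 = 0.
If it is behind door 4 (prior 5/19): the host has 2 equally likely choices, so probability 1/2; weight (5/19)·(1/2) = 5/38.
The weights sum to 37/114.
So P(the car behind door 4 | the host opened door 3) = (5/38) / (37/114) = 15/37.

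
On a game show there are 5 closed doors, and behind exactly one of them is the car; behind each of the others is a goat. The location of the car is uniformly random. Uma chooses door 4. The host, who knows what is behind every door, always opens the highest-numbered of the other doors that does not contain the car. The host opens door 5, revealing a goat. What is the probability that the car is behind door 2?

1/4

Condition on the true location of the car.
If it is behind any of doors 1, 2, 3, and 4 (prior 1/5 each): door 5 is the highest-numbered option available, probability 1; weight (1/5)·1 = 1/5 each.
If it is behind door 5 (prior 1/5): the host opened door 5, so this case is ruled out; weight (1/5)·0 = 0.
The weights sum to 4/5.
So P(the car behind door 2 | the host opened door 5) = (1/5) / (4/5) = 1/4.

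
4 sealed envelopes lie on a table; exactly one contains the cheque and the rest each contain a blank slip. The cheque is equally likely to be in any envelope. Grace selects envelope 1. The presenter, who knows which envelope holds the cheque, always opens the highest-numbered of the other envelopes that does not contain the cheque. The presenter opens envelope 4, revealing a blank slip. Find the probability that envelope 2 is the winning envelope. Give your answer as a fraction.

Consider each possible location of the cheque in turn.
If it is in any of envelopes 1, 2, and 3 (prior 1/4 each): envelope 4 is the highest-numbered option available, probability 1; weight (1/4)·1 = 1/4 each.
If it is in envelope 4 (prior 1/4): the presenter opened envelope 4, so this case is ruled out; weight (1/4)·0 = 0.
The weights sum to 3/4.
So P(the cheque in envelope 2 | the presenter opened envelope 4) = (1/4) / (3/4) = 1/3.

1/3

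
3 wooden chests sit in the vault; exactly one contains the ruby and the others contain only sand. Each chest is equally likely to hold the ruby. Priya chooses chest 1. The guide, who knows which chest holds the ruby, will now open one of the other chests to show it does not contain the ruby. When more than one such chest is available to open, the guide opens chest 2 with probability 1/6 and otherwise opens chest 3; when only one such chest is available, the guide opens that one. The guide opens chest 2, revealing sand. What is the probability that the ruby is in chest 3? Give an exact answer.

6/7

Apply Bayes' rule, conditioning on where the ruby actually is.
If it is in chest 1 (prior 1/3): chest 2 is available, opened with probability 1/6; weight (1/3)·(1/6) = 1/18.
If it is in chest 2 (prior 1/3): the guide opened chest 2, so this case is ruled out; weight (1/3)·0 = 0.
If it is in chest 3 (prior 1/3): only chest 2 is available, probability 1; weight (1/3)·1 = 1/3.
The weights sum to 7/18.
So P(the ruby in chest 3 | the guide opened chest 2) = (1/3) / (7/18) = 6/7.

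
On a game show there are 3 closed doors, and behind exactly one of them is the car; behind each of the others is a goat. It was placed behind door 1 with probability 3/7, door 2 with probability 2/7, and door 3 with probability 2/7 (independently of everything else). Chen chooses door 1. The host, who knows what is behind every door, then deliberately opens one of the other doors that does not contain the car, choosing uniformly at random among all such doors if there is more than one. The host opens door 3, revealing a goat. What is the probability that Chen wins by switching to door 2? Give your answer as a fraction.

4/7

Condition on the true location of the car.
If it is behind door 1 (prior 3/7): the host has 2 equally likely choices, so probability 1/2; weight (3/7)·(1/2) = 3/14.
If it is behind door 2 (prior 2/7): the host has no choice, probability 1; weight (2/7)·1 = 2/7.
If it is behind door 3 (prior 2/7): the host opened door 3, so this case is ruled out; weight (2/7)·0 = 0.
The weights sum to 1/2.
So P(the car behind door 2 | the host opened door 3) = (2/7) / (1/2) = 4/7.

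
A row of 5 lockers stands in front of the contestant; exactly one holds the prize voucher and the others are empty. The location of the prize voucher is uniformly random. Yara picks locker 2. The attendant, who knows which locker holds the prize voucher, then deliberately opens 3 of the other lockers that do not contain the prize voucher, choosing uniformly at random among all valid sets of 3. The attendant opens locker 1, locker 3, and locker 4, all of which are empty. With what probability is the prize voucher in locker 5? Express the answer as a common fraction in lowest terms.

Condition on the true location of the prize voucher.
If it is in any of lockers 1, 3, and 4 (prior 1/5 each): that locker was opened and seen not to hold the prize — ruled out; weight (1/5)·0 = 0 each.
If it is in locker 2 (prior 1/5): the attendant has 4 equally likely choices, so probability 1/4; weight (1/5)·(1/4) = 1/20.
If it is in locker 5 (prior 1/5): the attendant has no choice, probability 1; weight (1/5)·1 = 1/5.
The weights sum to 1/4.
So P(the prize voucher in locker 5 | the attendant opened locker 1, locker 3, and locker 4) = (1/5) / (1/4) = 4/5.

4/5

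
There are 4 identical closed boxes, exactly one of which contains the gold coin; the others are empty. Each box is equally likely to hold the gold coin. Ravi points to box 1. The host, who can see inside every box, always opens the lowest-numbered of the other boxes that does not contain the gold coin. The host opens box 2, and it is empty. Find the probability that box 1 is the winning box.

Condition on the true location of the gold coin.
If it is in any of boxes 1, 3, and 4 (prior 1/4 each): box 2 is the lowest-numbered option available, probability 1; weight (1/4)·1 = 1/4 each.
If it is in box 2 (prior 1/4): the host opened box 2, so this case is ruled out; weight (1/4)·0 = 0.
The weights sum to 3/4.
So P(the gold coin in box 1 | the host opened box 2) = (1/4) / (3/4) = 1/3.

1/3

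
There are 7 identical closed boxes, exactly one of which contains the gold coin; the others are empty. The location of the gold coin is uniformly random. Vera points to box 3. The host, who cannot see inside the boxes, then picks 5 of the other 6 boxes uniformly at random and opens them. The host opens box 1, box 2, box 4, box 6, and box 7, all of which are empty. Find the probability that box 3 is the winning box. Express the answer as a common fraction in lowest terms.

1/2

Because the host chose which boxes to open without knowing where the gold coin is, the choice is independent of the prize location. Learning that none of the 5 opened boxes holds the gold coin simply rules out those 5 locations and leaves the remaining 2 boxes still equally likely by symmetry.
So P(the gold coin in box 3) = 1/2.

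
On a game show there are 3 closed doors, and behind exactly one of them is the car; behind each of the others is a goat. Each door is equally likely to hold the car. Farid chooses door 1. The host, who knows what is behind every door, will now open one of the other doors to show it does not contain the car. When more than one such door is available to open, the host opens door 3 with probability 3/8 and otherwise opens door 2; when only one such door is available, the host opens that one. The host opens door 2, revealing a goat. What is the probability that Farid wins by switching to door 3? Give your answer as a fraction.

Consider each possible location of the car in turn.
If it is behind door 1 (prior 1/3): door 3 is available but not opened, probability 5/8; weight (1/3)·(5/8) = 5/24.
If it is behind door 2 (prior 1/3): the host opened door 2, so this case is ruled out; weight (1/3)·0 = 0.
If it is behind door 3 (prior 1/3): only door 2 is available, probability 1; weight (1/3)·1 = 1/3.
The weights sum to 13/24.
So P(the car behind door 3 | the host opened door 2) = (1/3) / (13/24) = 8/13.

8/13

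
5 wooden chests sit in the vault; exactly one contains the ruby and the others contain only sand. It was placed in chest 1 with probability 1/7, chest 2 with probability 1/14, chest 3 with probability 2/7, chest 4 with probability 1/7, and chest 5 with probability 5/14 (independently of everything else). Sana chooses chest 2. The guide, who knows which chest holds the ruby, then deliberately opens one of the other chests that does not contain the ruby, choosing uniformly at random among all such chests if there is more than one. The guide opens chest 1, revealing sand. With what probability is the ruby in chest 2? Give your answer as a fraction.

Condition on the true location of the ruby.
If it is in chest 1 (prior 1/7): the guide opened chest 1, so this case is ruled out; weight (1/7)·0 = 0.
If it is in chest 2 (prior 1/14): the guide has 4 equally likely choices, so probability 1/4; weight (1/14)·(1/4) = 1/56.
If it is in chest 3 (prior 2/7): the guide has 3 equally likely choices, so probability 1/3; weight (2/7)·(1/3) = 2/21.
If it is in chest 4 (prior 1/7): the guide has 3 equally likely choices, so probability 1/3; weight (1/7)·(1/3) = 1/21.
If it is in chest 5 (prior 5/14): the guide has 3 equally likely choices, so probability 1/3; weight (5/14)·(1/3) = 5/42.
The weights sum to 47/168.
So P(the ruby in chest 2 | the guide opened chest 1) = (1/56) / (47/168) = 3/47.

3/47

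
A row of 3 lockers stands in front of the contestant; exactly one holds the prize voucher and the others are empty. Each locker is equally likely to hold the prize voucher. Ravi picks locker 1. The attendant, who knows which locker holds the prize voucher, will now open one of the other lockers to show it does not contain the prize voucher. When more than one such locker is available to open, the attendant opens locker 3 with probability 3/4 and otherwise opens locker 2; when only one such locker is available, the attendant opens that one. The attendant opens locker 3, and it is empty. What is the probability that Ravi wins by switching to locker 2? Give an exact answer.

Consider each possible location of the prize voucher in turn.
If it is in locker 1 (prior 1/3): locker 3 is available, opened with probability 3/4; weight (1/3)·(3/4) = 1/4.
If it is in locker 2 (prior 1/3): only locker 3 is available, probability 1; weight (1/3)·1 = 1/3.
If it is in locker 3 (prior 1/3): the attendant opened locker 3, so this case is ruled out; weight (1/3)·0 = 0.
The weights sum to 7/12.
So P(the prize voucher in locker 2 | the attendant opened locker 3) = (1/3) / (7/12) = 4/7.

4/7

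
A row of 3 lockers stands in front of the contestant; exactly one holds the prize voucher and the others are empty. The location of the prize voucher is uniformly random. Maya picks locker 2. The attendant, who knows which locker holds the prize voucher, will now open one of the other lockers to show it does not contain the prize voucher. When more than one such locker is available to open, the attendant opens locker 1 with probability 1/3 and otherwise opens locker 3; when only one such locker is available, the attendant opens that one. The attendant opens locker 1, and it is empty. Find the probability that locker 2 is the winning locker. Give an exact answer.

Apply Bayes' rule, conditioning on where the prize voucher actually is.
If it is in locker 1 (prior 1/3): the attendant opened locker 1, so this case is ruled out; weight (1/3)·0 = 0.
If it is in locker 2 (prior 1/3): locker 1 is available, opened with probability 1/3; weight (1/3)·(1/3) = 1/9.
If it is in locker 3 (prior 1/3): only locker 1 is available, probability 1; weight (1/3)·1 = 1/3.
The weights sum to 4/9.
So P(the prize voucher in locker 2 | the attendant opened locker 1) = (1/9) / (4/9) = 1/4.

1/4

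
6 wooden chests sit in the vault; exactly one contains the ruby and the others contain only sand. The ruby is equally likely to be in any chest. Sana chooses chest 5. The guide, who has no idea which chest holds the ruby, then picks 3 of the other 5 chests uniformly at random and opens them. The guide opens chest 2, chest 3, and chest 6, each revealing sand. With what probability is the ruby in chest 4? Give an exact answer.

Condition on the true location of the ruby.
If it is in any of chests 1, 4, and 5 (prior 1/6 each): the guide picks exactly this set with probability 1/10 regardless, and none is the prize; weight (1/6)·(1/10) = 1/60 each.
If it is in any of chests 2, 3, and 6 (prior 1/6 each): that chest was opened and seen not to hold the prize — ruled out; weight (1/6)·0 = 0 each.
The weights sum to 1/20.
So P(the ruby in chest 4 | the guide opened chest 2, chest 3, and chest 6) = (1/60) / (1/20) = 1/3.

1/3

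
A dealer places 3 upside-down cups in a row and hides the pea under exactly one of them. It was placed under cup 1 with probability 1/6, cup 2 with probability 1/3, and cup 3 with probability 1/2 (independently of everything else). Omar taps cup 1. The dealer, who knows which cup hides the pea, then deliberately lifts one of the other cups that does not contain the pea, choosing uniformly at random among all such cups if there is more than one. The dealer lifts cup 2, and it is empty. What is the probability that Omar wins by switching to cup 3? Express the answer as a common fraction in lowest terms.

6/7

Condition on the true location of the pea.
If it is under cup 1 (prior 1/6): the dealer has 2 equally likely choices, so probability 1/2; weight (1/6)·(1/2) = 1/12.
If it is under cup 2 (prior 1/3): the dealer opened cup 2, so this case is ruled out; weight (1/3)·0 = 0.
If it is under cup 3 (prior 1/2): the dealer has no choice, probability 1; weight (1/2)·1 = 1/2.
The weights sum to 7/12.
So P(the pea under cup 3 | the dealer opened cup 2) = (1/2) / (7/12) = 6/7.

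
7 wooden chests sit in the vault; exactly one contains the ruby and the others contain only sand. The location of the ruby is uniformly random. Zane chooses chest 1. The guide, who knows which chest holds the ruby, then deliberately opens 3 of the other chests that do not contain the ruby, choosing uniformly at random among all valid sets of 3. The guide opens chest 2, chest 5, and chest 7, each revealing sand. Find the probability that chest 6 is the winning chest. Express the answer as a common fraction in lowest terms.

2/7

Consider each possible location of the ruby in turn.
If it is in chest 1 (prior 1/7): the guide has 20 equally likely choices, so probability 1/20; weight (1/7)·(1/20) = 1/140.
If it is in any of chests 2, 5, and 7 (prior 1/7 each): that chest was opened and seen not to hold the prize — ruled out; weight (1/7)·0 = 0 each.
If it is in any of chests 3, 4, and 6 (prior 1/7 each): the guide has 10 equally likely choices, so probability 1/10; weight (1/7)·(1/10) = 1/70 each.
The weights sum to 1/20.
So P(the ruby in chest 6 | the guide opened chest 2, chest 5, and chest 7) = (1/70) / (1/20) = 2/7.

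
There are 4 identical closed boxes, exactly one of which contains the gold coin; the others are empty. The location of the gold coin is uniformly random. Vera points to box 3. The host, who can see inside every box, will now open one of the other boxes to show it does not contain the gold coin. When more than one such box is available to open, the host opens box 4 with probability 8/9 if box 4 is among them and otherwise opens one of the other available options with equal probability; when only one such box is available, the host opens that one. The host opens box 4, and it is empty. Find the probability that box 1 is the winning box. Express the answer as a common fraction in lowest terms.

Apply Bayes' rule, conditioning on where the gold coin actually is.
If it is in any of boxes 1, 2, and 3 (prior 1/4 each): box 4 is available, opened with probability 8/9; weight (1/4)·(8/9) = 2/9 each.
If it is in box 4 (prior 1/4): the host opened box 4, so this case is ruled out; weight (1/4)·0 = 0.
The weights sum to 2/3.
So P(the gold coin in box 1 | the host opened box 4) = (2/9) / (2/3) = 1/3.

1/3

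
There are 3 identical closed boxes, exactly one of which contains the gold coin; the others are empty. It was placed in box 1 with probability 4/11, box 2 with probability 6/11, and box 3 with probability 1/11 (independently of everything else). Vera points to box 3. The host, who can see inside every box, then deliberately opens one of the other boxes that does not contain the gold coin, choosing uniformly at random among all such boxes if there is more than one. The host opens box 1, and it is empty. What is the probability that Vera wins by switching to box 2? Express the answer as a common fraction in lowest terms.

Apply Bayes' rule, conditioning on where the gold coin actually is.
If it is in box 1 (prior 4/11): the host opened box 1, so this case is ruled out; weight (4/11)·0 = 0.
If it is in box 2 (prior 6/11): the host has no choice, probability 1; weight (6/11)·1 = 6/11.
If it is in box 3 (prior 1/11): the host has 2 equally likely choices, so probability 1/2; weight (1/11)·(1/2) = 1/22.
The weights sum to 13/22.
So P(the gold coin in box 2 | the host opened box 1) = (6/11) / (13/22) = 12/13.

12/13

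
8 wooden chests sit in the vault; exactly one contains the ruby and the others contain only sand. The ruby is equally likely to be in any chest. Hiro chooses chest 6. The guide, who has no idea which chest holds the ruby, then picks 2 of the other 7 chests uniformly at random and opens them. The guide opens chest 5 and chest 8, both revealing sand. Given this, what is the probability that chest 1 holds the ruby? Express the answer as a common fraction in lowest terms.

1/6

Because the guide chose which chests to open without knowing where the ruby is, the choice is independent of the prize location. Learning that none of the 2 opened chests holds the ruby simply rules out those 2 locations and leaves the remaining 6 chests still equally likely by symmetry.
So P(the ruby in chest 1) = 1/6.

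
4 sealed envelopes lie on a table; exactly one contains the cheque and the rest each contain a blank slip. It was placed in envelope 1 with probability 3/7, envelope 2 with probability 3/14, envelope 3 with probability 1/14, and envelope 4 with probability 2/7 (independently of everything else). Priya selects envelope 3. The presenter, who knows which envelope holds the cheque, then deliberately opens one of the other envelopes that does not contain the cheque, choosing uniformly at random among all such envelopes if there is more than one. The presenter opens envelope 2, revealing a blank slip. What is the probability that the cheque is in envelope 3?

Consider each possible location of the cheque in turn.
If it is in envelope 1 (prior 3/7): the presenter has 2 equally likely choices, so probability 1/2; weight (3/7)·(1/2) = 3/14.
If it is in envelope 2 (prior 3/14): the presenter opened envelope 2, so this case is ruled out; weight (3/14)·0 = 0.
If it is in envelope 3 (prior 1/14): the presenter has 3 equally likely choices, so probability 1/3; weight (1/14)·(1/3) = 1/42.
If it is in envelope 4 (prior 2/7): the presenter has 2 equally likely choices, so probability 1/2; weight (2/7)·(1/2) = 1/7.
The weights sum to 8/21.
So P(the cheque in envelope 3 | the presenter opened envelope 2) = (1/42) / (8/21) = 1/16.

1/16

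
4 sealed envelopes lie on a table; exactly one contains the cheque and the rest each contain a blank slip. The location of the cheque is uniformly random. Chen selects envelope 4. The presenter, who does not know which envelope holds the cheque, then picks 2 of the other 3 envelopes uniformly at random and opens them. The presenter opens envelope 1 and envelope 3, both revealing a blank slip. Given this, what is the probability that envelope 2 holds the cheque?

1/2

Apply Bayes' rule, conditioning on where the cheque actually is.
If it is in either of envelopes 1 and 3 (prior 1/4 each): that envelope was opened and seen not to hold the prize — ruled out; weight (1/4)·0 = 0 each.
If it is in either of envelopes 2 and 4 (prior 1/4 each): the presenter picks exactly this set with probability 1/3 regardless, and none is the prize; weight (1/4)·(1/3) = 1/12 each.
The weights sum to 1/6.
So P(the cheque in envelope 2 | the presenter opened envelope 1 and envelope 3) = (1/12) / (1/6) = 1/2.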